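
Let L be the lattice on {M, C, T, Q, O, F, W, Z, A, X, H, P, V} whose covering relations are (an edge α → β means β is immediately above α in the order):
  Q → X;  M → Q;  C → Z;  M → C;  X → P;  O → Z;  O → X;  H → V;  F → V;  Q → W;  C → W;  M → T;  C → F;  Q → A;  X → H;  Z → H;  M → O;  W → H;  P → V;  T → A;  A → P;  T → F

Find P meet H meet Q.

Common lower bounds of {P, H, Q}: M, Q.
The greatest among these is Q.

Q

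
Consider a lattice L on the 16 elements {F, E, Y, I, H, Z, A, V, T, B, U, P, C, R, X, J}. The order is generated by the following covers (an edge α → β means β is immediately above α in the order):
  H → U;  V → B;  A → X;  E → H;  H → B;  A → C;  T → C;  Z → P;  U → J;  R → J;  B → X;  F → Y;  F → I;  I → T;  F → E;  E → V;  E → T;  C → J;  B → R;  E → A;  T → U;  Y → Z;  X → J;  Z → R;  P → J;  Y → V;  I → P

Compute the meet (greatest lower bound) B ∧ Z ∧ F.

F

Common lower bounds of {B, Z, F}: F.
The greatest among these is F.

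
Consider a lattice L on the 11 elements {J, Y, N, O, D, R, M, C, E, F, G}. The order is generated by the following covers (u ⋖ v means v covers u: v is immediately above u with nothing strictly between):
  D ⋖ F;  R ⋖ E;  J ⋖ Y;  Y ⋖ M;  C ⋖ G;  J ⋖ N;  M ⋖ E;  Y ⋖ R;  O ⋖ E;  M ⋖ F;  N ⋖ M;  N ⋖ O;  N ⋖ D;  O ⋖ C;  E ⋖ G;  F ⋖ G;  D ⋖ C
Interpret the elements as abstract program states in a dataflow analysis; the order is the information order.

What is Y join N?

M

Common upper bounds of {Y, N}: E, F, G, M.
The least among these is M.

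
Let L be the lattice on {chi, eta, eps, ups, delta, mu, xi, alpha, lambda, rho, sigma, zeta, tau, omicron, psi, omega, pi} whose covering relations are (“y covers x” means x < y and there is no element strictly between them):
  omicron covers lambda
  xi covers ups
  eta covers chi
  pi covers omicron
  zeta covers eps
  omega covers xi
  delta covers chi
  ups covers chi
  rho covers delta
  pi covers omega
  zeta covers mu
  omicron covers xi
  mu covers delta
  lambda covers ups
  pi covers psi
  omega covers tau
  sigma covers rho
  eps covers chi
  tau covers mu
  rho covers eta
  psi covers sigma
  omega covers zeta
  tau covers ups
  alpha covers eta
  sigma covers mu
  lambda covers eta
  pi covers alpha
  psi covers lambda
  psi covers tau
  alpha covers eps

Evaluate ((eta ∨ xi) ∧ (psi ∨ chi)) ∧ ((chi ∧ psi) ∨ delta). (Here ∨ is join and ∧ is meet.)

eta ∨ xi = omicron
psi ∨ chi = psi
omicron ∧ psi = lambda
chi ∧ psi = chi
chi ∨ delta = delta
lambda ∧ delta = chi

chi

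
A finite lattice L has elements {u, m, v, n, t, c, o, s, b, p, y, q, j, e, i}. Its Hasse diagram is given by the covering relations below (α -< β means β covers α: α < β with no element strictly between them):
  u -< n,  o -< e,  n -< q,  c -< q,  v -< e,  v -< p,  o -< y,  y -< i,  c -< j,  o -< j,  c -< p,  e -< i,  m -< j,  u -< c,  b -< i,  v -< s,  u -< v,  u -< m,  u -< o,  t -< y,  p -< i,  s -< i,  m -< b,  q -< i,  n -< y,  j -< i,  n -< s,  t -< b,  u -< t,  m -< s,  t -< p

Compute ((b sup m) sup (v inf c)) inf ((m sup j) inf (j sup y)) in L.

m

b ∨ m = b
v ∧ c = u
b ∨ u = b
m ∨ j = j
j ∨ y = i
j ∧ i = j
b ∧ j = m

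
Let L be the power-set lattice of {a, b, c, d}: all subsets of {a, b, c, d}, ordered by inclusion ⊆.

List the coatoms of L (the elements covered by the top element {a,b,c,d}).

The coatoms are exactly the elements covered by {a,b,c,d}: {a,b,c}, {a,b,d}, {a,c,d}, {b,c,d}.

{a,b,c}, {a,b,d}, {a,c,d}, {b,c,d}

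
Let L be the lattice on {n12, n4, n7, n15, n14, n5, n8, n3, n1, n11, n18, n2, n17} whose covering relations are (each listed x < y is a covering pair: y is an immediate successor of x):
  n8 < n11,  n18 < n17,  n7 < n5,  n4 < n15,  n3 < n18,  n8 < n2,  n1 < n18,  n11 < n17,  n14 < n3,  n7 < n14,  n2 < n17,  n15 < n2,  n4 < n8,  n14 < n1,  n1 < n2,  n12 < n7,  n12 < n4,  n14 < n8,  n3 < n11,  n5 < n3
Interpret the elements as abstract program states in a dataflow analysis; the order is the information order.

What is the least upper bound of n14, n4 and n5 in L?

Common upper bounds of {n14, n4, n5}: n11, n17.
The least among these is n11.

n11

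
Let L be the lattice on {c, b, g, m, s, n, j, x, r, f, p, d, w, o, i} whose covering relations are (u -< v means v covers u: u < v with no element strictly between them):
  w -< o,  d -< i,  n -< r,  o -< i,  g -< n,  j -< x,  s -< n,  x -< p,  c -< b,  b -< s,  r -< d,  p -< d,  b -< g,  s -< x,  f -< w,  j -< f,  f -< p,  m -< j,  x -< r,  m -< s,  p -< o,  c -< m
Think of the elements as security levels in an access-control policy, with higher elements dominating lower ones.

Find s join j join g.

Common upper bounds of {s, j, g}: d, i, r.
The least among these is r.

r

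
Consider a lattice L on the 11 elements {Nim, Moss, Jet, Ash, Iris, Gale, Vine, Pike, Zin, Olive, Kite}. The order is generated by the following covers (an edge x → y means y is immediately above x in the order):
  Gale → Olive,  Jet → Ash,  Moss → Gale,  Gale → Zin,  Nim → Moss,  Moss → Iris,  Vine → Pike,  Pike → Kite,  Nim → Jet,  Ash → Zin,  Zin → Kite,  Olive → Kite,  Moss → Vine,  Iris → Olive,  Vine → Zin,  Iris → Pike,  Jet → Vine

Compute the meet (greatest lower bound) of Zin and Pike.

Vine

Common lower bounds of {Zin, Pike}: Jet, Moss, Nim, Vine.
The greatest among these is Vine.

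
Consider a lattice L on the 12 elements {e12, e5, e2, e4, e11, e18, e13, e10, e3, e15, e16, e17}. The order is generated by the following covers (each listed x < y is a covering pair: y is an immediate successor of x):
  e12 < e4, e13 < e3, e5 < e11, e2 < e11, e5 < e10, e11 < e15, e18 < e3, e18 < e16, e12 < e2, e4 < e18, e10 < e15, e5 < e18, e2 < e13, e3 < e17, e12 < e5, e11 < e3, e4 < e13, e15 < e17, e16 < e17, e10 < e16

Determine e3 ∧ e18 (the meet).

Common lower bounds of {e3, e18}: e12, e18, e4, e5.
The greatest among these is e18.

e18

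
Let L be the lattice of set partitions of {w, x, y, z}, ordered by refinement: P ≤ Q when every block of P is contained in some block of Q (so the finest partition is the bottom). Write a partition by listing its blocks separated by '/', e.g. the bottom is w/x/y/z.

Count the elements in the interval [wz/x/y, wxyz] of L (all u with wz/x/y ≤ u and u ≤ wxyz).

5

The interval [wz/x/y, wxyz] = {wxyz, wxz/y, wyz/x, wz/x/y, wz/xy}, which has 5 elements.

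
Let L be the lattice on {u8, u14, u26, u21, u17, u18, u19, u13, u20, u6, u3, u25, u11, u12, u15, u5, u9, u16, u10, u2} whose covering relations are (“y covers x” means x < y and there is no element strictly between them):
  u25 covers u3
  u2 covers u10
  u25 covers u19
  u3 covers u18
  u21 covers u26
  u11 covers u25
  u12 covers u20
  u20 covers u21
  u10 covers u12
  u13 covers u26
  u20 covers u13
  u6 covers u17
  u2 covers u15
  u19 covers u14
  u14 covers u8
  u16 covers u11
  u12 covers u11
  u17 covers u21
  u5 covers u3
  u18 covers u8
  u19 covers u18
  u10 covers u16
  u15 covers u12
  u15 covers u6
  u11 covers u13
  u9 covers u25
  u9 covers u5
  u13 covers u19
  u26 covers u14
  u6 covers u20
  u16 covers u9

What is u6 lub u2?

u2

Common upper bounds of {u6, u2}: u2.
The least among these is u2.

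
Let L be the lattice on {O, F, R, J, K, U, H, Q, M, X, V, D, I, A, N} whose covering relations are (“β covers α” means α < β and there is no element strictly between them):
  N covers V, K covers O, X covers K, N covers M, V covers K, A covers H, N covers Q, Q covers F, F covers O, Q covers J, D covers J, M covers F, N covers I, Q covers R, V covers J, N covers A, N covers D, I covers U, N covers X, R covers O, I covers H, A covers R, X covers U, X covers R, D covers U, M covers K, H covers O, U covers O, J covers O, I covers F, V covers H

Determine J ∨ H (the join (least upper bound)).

V

Common upper bounds of {J, H}: N, V.
The least among these is V.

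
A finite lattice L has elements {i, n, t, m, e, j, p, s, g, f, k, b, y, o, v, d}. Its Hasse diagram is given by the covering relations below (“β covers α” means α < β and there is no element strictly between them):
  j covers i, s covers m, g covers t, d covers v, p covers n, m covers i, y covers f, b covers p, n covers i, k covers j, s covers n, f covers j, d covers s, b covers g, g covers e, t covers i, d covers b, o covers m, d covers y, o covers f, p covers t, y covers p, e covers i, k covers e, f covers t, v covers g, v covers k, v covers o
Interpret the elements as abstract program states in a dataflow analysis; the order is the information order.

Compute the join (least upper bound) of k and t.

v

Common upper bounds of {k, t}: d, v.
The least among these is v.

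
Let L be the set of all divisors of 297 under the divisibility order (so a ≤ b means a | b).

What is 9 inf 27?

In the divisibility order, the meet is the greatest common divisor: gcd(9, 27) = 9.

9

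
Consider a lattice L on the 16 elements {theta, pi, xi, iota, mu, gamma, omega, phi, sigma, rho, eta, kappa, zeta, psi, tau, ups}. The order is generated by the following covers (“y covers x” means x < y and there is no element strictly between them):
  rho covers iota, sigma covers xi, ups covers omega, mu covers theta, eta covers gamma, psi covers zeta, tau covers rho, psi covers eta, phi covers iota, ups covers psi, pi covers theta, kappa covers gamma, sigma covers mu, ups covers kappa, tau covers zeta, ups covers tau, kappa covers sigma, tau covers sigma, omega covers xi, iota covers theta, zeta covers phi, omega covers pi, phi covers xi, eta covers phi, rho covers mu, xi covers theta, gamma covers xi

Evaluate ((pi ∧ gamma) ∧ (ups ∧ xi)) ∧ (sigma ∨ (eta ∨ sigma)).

pi ∧ gamma = theta
ups ∧ xi = xi
theta ∧ xi = theta
eta ∨ sigma = ups
sigma ∨ ups = ups
theta ∧ ups = theta

theta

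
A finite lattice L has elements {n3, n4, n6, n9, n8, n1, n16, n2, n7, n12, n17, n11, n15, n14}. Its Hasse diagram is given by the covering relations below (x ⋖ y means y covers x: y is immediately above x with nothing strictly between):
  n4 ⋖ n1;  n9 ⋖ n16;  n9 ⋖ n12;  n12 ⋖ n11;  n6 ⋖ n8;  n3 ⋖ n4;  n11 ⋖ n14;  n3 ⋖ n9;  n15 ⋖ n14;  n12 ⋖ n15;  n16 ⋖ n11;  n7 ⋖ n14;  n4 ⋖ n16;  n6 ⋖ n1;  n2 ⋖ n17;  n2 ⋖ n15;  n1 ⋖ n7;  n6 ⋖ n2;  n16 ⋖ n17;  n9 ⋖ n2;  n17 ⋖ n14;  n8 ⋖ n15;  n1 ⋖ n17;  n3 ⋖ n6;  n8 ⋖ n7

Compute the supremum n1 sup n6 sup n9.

Common upper bounds of {n1, n6, n9}: n14, n17.
The least among these is n17.

n17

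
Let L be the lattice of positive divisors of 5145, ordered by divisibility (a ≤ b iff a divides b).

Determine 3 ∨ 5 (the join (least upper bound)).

15

Common upper bounds of {3, 5}: 105, 15, 5145, 735.
The least among these is 15.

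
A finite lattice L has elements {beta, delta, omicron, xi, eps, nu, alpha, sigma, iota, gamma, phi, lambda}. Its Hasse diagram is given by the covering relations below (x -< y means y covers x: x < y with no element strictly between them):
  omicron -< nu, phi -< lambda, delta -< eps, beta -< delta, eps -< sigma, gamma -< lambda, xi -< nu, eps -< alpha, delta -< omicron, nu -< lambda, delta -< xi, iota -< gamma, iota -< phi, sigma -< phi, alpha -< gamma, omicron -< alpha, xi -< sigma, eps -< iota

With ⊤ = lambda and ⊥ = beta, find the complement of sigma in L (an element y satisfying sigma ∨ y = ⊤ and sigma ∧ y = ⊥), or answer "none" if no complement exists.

none

For every candidate y, either sigma ∨ y ≠ lambda or sigma ∧ y ≠ beta; no complement exists.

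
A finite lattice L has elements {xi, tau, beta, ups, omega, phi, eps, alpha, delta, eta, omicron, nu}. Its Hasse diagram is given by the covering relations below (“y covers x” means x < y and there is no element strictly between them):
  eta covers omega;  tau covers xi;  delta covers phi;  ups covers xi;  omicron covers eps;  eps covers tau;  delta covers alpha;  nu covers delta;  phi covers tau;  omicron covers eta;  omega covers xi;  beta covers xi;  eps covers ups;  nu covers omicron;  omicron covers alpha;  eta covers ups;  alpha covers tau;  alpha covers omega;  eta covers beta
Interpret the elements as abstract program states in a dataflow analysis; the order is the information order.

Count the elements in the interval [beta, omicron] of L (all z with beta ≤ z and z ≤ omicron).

The interval [beta, omicron] = {beta, eta, omicron}, which has 3 elements.

3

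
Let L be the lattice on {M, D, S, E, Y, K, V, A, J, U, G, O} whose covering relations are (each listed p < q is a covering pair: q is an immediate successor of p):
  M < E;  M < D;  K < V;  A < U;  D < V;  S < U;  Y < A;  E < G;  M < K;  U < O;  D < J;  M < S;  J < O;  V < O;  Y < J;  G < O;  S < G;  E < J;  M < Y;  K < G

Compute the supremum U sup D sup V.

Common upper bounds of {U, D, V}: O.
The least among these is O.

O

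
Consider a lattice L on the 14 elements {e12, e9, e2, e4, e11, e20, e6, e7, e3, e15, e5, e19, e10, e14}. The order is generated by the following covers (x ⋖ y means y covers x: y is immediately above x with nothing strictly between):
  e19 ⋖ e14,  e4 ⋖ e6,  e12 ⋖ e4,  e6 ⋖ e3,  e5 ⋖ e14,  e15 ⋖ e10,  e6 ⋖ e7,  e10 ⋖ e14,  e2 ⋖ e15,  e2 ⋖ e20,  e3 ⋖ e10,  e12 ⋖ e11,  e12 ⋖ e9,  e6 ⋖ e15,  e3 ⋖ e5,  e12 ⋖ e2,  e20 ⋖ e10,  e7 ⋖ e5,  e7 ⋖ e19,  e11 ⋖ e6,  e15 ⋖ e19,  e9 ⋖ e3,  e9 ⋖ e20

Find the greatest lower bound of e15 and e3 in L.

Common lower bounds of {e15, e3}: e11, e12, e4, e6.
The greatest among these is e6.

e6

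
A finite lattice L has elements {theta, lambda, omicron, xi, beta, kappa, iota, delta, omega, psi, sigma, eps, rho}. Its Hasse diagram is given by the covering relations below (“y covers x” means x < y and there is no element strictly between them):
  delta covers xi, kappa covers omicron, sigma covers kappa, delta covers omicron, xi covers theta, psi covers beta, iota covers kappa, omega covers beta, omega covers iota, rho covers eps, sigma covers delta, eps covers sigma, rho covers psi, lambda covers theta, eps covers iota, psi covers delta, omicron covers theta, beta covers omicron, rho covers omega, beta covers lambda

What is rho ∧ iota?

Common lower bounds of {rho, iota}: iota, kappa, omicron, theta.
The greatest among these is iota.

iota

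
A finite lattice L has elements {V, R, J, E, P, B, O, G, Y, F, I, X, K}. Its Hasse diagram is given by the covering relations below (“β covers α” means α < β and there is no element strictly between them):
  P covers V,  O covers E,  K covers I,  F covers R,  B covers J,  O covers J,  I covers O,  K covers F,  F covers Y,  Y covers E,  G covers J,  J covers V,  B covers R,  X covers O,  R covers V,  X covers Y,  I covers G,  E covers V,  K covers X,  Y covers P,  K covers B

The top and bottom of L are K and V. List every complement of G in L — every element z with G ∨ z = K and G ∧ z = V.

F, P, R, Y

Need z with G ∨ z = K and G ∧ z = V.
Checking each element gives: F, P, R, Y.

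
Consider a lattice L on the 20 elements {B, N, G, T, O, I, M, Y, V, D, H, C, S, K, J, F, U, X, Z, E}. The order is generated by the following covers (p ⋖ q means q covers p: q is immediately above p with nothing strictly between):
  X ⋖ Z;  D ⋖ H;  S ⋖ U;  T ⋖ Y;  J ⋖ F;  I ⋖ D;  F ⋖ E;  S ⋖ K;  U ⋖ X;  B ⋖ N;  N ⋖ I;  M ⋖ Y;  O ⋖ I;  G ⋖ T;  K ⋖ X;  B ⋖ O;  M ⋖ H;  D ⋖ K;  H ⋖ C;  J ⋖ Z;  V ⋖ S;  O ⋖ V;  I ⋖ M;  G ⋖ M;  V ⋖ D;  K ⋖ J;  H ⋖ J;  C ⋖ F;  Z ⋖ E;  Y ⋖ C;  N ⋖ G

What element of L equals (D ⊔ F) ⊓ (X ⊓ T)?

N

D ∨ F = F
X ∧ T = N
F ∧ N = N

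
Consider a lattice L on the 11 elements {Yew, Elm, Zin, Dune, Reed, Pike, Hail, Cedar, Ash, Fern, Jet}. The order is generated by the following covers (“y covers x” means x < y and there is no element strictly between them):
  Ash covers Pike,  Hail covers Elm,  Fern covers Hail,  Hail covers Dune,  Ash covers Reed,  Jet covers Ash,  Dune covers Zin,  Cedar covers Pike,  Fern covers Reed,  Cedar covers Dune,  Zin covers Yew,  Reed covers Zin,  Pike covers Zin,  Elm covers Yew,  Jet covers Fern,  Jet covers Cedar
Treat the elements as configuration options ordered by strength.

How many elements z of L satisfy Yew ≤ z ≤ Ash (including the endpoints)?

The interval [Yew, Ash] = {Ash, Pike, Reed, Yew, Zin}, which has 5 elements.

5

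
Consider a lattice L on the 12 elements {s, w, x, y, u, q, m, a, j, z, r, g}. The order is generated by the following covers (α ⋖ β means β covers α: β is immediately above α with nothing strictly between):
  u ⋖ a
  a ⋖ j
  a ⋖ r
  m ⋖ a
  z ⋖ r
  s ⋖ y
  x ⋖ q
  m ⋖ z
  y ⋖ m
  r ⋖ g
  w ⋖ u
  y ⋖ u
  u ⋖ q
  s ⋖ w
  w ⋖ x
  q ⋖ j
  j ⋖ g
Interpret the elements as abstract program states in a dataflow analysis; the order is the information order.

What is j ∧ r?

a

Common lower bounds of {j, r}: a, m, s, u, w, y.
The greatest among these is a.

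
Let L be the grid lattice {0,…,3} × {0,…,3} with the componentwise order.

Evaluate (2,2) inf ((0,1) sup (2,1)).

(2,1)

(0,1) ∨ (2,1) = (2,1)
(2,2) ∧ (2,1) = (2,1)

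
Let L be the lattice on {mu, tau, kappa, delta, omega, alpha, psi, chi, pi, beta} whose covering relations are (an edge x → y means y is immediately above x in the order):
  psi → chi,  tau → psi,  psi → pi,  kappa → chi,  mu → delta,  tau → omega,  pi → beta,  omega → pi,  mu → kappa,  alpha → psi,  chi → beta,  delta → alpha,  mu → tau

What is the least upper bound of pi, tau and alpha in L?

pi

Common upper bounds of {pi, tau, alpha}: beta, pi.
The least among these is pi.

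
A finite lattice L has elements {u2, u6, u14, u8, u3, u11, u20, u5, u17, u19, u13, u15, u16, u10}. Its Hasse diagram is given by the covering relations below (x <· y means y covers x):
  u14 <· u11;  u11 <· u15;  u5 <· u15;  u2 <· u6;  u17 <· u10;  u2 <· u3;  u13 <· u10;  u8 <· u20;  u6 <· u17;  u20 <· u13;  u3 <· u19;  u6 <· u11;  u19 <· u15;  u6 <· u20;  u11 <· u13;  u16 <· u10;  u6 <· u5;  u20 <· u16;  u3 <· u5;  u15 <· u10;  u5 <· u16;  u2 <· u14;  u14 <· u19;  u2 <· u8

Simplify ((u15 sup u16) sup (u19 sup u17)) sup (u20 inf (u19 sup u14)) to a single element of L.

u10

u15 ∨ u16 = u10
u19 ∨ u17 = u10
u10 ∨ u10 = u10
u19 ∨ u14 = u19
u20 ∧ u19 = u2
u10 ∨ u2 = u10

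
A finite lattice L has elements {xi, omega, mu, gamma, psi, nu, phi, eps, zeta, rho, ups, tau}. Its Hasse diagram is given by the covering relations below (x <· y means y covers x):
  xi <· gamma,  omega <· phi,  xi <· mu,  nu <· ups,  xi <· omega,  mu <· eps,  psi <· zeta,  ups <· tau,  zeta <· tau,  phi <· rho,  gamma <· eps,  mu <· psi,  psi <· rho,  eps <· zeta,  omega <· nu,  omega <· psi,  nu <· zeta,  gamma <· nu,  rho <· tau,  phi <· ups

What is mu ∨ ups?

tau

Common upper bounds of {mu, ups}: tau.
The least among these is tau.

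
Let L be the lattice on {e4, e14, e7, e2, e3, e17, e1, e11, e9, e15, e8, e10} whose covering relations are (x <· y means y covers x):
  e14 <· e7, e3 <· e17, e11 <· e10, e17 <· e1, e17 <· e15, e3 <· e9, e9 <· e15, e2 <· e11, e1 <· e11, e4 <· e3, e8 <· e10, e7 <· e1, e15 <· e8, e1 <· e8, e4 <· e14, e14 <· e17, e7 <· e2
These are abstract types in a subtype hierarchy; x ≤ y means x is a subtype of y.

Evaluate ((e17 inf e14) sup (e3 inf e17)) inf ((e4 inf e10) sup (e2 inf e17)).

e14

e17 ∧ e14 = e14
e3 ∧ e17 = e3
e14 ∨ e3 = e17
e4 ∧ e10 = e4
e2 ∧ e17 = e14
e4 ∨ e14 = e14
e17 ∧ e14 = e14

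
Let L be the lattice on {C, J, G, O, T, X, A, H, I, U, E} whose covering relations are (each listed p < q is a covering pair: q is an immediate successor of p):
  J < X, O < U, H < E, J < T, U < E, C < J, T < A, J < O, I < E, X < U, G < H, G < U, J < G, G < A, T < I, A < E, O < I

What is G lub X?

U

Common upper bounds of {G, X}: E, U.
The least among these is U.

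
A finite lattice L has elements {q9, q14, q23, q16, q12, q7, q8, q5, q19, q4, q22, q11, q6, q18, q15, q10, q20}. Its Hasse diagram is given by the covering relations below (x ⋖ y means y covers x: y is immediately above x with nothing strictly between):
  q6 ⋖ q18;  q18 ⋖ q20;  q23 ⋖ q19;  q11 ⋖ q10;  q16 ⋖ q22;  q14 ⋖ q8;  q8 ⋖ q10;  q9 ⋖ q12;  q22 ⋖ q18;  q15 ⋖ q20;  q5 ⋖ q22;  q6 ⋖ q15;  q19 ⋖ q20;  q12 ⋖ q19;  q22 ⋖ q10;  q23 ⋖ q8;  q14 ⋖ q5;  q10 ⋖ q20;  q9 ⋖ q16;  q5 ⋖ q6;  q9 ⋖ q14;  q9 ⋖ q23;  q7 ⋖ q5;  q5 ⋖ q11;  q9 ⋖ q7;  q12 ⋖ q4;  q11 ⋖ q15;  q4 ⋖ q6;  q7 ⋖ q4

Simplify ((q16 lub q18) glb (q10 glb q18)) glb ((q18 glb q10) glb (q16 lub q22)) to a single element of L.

q16 ∨ q18 = q18
q10 ∧ q18 = q22
q18 ∧ q22 = q22
q18 ∧ q10 = q22
q16 ∨ q22 = q22
q22 ∧ q22 = q22
q22 ∧ q22 = q22

q22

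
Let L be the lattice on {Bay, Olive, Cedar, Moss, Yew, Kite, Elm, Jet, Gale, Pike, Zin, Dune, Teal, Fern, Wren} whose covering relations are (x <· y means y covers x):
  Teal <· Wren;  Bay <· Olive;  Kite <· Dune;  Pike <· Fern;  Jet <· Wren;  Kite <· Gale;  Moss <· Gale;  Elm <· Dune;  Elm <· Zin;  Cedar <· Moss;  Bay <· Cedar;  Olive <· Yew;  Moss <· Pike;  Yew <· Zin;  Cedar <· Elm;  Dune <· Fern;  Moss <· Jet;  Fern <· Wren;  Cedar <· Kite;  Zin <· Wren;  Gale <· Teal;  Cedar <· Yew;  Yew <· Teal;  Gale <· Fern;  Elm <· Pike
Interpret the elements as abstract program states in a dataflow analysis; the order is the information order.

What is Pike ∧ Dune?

Elm

Common lower bounds of {Pike, Dune}: Bay, Cedar, Elm.
The greatest among these is Elm.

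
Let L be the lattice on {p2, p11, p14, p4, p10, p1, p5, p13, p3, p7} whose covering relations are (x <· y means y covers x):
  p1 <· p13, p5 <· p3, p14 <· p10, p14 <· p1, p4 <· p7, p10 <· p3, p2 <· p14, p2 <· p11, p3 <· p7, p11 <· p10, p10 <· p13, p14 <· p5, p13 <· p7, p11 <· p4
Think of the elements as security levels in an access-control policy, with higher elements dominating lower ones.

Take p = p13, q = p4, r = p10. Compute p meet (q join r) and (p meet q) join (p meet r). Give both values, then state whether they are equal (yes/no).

p13; p10; no

q join r = p7, so p meet (q join r) = p13 meet p7 = p13.
p meet q = p11 and p meet r = p10, so (p meet q) join (p meet r) = p11 join p10 = p10.
Equal: no.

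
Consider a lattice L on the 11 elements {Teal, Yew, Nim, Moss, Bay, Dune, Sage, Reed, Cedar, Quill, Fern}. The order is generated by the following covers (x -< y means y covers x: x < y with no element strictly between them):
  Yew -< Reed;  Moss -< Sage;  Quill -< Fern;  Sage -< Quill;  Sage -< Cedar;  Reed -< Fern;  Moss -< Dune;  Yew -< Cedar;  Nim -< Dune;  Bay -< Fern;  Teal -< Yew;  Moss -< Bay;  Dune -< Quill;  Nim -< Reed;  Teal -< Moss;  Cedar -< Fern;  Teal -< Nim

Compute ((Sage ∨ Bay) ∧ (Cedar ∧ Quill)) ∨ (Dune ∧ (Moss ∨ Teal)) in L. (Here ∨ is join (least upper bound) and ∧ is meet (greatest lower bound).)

Sage ∨ Bay = Fern
Cedar ∧ Quill = Sage
Fern ∧ Sage = Sage
Moss ∨ Teal = Moss
Dune ∧ Moss = Moss
Sage ∨ Moss = Sage

Sage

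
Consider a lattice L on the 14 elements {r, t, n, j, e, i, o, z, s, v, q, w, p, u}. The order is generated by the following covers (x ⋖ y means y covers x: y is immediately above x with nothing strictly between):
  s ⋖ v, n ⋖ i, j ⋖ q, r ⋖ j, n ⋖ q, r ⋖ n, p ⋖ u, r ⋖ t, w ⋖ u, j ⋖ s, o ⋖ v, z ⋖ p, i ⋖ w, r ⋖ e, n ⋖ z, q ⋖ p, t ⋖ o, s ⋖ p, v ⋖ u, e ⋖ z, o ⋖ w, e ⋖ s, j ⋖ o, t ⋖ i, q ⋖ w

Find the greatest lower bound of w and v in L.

Common lower bounds of {w, v}: j, o, r, t.
The greatest among these is o.

o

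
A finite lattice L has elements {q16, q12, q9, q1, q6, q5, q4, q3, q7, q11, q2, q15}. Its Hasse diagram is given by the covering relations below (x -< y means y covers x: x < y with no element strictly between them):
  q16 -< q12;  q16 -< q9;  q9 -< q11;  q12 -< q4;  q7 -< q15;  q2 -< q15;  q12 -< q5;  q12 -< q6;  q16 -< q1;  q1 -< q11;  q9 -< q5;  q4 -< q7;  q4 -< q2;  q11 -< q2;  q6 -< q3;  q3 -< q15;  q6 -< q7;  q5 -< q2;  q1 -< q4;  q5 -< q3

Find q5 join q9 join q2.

q2

Common upper bounds of {q5, q9, q2}: q15, q2.
The least among these is q2.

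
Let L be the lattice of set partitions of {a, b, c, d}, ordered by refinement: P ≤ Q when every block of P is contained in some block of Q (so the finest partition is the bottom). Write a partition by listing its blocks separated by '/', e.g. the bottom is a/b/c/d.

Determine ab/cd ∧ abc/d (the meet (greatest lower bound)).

ab/c/d

The meet (common refinement) of ab/cd and abc/d intersects blocks pairwise, giving ab/c/d.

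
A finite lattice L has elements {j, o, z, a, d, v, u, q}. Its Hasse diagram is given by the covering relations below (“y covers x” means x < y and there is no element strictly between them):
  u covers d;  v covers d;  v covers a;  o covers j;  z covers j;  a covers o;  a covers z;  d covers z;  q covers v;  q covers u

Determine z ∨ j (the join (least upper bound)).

Common upper bounds of {z, j}: a, d, q, u, v, z.
The least among these is z.

z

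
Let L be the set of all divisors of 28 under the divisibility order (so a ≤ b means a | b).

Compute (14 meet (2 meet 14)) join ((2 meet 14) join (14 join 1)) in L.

14

2 ∧ 14 = 2
14 ∧ 2 = 2
2 ∧ 14 = 2
14 ∨ 1 = 14
2 ∨ 14 = 14
2 ∨ 14 = 14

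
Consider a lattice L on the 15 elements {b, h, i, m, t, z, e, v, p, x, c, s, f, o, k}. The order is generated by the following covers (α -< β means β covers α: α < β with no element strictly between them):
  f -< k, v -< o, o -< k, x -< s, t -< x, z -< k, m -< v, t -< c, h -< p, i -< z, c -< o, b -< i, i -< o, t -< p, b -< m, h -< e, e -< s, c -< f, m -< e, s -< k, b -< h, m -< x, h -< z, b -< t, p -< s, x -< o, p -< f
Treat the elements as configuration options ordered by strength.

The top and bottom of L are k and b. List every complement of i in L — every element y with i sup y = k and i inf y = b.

Need y with i ∨ y = k and i ∧ y = b.
Checking each element gives: e, f, p, s.

e, f, p, s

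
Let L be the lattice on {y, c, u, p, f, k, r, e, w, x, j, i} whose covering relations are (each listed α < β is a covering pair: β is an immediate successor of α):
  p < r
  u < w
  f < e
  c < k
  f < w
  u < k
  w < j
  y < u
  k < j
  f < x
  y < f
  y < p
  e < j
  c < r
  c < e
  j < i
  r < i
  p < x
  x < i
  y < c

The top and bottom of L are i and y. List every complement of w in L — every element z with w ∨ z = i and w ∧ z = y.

Need z with w ∨ z = i and w ∧ z = y.
Checking each element gives: p, r.

p, r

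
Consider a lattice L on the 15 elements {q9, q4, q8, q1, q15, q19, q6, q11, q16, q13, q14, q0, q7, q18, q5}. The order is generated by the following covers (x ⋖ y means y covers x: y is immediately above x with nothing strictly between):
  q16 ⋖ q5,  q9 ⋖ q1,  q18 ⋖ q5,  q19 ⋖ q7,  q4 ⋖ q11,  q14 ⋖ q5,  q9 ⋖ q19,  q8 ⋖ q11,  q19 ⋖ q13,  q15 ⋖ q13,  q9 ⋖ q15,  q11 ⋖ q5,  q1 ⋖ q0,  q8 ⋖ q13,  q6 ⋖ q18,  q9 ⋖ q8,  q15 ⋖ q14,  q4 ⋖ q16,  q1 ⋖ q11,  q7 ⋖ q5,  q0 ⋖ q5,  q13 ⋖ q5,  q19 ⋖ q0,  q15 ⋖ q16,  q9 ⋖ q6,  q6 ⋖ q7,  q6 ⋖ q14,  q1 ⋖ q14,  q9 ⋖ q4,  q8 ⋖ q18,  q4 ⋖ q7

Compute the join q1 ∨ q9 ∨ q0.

q0

Common upper bounds of {q1, q9, q0}: q0, q5.
The least among these is q0.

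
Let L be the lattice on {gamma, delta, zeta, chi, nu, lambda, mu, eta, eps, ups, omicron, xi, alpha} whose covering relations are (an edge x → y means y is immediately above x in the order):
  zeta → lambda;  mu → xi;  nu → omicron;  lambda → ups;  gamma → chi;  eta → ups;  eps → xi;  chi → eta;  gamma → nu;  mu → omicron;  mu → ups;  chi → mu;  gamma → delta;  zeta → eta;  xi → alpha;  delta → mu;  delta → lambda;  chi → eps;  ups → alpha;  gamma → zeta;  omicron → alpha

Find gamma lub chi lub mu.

mu

Common upper bounds of {gamma, chi, mu}: alpha, mu, omicron, ups, xi.
The least among these is mu.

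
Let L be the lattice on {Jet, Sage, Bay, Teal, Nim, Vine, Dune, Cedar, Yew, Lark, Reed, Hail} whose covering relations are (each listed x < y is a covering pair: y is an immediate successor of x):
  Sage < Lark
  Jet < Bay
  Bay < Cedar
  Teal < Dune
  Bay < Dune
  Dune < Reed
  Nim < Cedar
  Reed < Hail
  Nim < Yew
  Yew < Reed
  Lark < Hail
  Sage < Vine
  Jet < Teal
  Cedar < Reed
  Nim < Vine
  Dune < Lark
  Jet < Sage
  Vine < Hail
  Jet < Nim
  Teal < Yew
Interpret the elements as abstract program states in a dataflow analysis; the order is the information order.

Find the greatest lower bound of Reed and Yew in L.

Yew

Common lower bounds of {Reed, Yew}: Jet, Nim, Teal, Yew.
The greatest among these is Yew.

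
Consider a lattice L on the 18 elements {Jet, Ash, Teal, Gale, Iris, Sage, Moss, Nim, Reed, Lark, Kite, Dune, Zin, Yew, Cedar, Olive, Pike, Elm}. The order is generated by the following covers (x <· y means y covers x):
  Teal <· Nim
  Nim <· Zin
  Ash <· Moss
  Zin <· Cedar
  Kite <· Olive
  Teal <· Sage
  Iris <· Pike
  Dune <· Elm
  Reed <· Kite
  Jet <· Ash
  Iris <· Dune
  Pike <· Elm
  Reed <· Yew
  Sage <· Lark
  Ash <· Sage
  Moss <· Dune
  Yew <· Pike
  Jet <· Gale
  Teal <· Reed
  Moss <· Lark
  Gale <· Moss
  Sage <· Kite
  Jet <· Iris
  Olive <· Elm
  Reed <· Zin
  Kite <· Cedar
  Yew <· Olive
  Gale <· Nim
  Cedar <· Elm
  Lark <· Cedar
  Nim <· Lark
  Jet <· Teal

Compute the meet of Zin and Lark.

Common lower bounds of {Zin, Lark}: Gale, Jet, Nim, Teal.
The greatest among these is Nim.

Nim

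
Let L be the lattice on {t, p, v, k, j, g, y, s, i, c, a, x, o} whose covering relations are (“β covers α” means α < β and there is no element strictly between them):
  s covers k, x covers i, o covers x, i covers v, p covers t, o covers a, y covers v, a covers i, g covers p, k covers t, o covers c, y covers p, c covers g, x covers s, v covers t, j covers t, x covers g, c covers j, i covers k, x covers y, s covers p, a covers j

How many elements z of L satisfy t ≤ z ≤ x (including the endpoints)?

The interval [t, x] = {g, i, k, p, s, t, v, x, y}, which has 9 elements.

9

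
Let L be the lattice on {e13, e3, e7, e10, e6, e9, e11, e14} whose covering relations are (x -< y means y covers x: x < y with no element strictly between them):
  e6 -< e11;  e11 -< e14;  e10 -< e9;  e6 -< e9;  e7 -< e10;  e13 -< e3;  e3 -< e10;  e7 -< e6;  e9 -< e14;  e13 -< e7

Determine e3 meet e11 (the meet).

Common lower bounds of {e3, e11}: e13.
The greatest among these is e13.

e13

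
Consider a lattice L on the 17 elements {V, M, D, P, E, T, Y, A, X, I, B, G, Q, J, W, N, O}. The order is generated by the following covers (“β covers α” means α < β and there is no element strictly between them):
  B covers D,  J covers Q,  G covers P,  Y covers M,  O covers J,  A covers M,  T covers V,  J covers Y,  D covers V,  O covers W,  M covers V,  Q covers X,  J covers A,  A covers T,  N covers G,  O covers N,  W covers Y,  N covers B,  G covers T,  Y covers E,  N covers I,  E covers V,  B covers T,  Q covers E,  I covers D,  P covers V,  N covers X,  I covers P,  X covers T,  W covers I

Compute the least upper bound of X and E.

Q

Common upper bounds of {X, E}: J, O, Q.
The least among these is Q.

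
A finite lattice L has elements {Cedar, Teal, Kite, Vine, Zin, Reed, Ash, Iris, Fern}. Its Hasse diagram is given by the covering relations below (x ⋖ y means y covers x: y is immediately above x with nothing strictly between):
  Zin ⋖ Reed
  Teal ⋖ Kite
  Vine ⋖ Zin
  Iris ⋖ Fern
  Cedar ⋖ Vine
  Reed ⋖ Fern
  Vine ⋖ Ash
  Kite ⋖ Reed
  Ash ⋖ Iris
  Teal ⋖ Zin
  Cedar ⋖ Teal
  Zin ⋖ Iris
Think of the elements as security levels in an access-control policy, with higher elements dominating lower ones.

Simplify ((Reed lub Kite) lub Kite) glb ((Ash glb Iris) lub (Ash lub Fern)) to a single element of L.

Reed

Reed ∨ Kite = Reed
Reed ∨ Kite = Reed
Ash ∧ Iris = Ash
Ash ∨ Fern = Fern
Ash ∨ Fern = Fern
Reed ∧ Fern = Reed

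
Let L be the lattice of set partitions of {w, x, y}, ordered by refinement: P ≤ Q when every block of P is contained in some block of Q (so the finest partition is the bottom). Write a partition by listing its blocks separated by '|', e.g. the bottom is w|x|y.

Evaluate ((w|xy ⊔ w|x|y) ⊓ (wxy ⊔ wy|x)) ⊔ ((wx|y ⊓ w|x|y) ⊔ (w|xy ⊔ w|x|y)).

w|xy

w|xy ∨ w|x|y = w|xy
wxy ∨ wy|x = wxy
w|xy ∧ wxy = w|xy
wx|y ∧ w|x|y = w|x|y
w|xy ∨ w|x|y = w|xy
w|x|y ∨ w|xy = w|xy
w|xy ∨ w|xy = w|xy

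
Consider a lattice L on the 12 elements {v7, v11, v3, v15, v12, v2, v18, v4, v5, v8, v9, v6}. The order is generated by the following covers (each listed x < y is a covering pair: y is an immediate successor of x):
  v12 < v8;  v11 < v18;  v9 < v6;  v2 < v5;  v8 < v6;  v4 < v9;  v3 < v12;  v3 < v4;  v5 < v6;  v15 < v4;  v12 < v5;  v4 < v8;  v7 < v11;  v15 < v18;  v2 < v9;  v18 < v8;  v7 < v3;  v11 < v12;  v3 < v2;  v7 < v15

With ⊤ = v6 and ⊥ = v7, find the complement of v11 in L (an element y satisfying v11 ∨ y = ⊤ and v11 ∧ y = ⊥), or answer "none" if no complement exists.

Need y with v11 ∨ y = v6 and v11 ∧ y = v7.
Checking each element gives: v9.

v9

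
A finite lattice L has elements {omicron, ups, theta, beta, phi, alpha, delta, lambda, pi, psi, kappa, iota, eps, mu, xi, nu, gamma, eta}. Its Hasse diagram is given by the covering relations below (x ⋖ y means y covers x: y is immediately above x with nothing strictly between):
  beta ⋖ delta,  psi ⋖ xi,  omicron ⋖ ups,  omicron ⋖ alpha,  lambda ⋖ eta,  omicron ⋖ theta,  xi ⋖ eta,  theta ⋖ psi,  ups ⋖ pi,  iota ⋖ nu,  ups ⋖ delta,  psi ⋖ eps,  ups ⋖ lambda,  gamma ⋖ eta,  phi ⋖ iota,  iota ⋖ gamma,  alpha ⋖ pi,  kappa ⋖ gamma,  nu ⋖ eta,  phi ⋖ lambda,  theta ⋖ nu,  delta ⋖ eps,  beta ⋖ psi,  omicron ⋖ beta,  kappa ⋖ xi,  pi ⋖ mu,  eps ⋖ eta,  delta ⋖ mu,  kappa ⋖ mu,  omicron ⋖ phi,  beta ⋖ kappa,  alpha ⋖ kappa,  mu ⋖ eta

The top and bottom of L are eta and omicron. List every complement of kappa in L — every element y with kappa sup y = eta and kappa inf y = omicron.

Need y with kappa ∨ y = eta and kappa ∧ y = omicron.
Checking each element gives: lambda, nu.

lambda, nu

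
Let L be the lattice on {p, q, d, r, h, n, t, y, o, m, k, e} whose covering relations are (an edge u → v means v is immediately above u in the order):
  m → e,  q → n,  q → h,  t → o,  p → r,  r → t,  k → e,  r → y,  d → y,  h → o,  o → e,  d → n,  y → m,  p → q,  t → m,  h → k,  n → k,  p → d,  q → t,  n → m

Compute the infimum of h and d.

p

Common lower bounds of {h, d}: p.
The greatest among these is p.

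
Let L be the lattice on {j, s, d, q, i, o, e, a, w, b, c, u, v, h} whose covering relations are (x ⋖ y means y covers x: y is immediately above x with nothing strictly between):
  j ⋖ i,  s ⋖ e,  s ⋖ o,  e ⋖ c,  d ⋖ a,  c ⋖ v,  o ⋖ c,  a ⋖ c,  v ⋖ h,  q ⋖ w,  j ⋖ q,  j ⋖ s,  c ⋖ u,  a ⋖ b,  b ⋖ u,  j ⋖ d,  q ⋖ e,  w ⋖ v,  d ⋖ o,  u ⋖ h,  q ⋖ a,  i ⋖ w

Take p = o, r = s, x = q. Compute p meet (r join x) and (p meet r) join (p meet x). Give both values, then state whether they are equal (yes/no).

r join x = e, so p meet (r join x) = o meet e = s.
p meet r = s and p meet x = j, so (p meet r) join (p meet x) = s join j = s.
Equal: yes.

s; s; yes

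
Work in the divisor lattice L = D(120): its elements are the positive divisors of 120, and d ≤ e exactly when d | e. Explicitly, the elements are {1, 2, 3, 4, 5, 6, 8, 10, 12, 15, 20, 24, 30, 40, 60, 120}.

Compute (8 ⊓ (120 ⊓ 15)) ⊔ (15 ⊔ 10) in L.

120 ∧ 15 = 15
8 ∧ 15 = 1
15 ∨ 10 = 30
1 ∨ 30 = 30

30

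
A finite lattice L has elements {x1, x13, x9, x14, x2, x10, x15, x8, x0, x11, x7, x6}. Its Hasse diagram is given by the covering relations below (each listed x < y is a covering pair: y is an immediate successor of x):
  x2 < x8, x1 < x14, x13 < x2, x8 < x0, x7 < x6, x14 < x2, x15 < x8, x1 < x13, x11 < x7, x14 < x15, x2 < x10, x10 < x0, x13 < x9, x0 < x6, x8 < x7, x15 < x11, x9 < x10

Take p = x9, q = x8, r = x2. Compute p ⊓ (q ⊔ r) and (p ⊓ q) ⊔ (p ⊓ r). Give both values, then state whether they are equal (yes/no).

x13; x13; yes

q ⊔ r = x8, so p ⊓ (q ⊔ r) = x9 ⊓ x8 = x13.
p ⊓ q = x13 and p ⊓ r = x13, so (p ⊓ q) ⊔ (p ⊓ r) = x13 ⊔ x13 = x13.
Equal: yes.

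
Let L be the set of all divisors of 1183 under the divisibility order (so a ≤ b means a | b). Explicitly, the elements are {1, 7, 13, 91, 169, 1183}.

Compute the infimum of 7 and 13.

Common lower bounds of {7, 13}: 1.
The greatest among these is 1.

1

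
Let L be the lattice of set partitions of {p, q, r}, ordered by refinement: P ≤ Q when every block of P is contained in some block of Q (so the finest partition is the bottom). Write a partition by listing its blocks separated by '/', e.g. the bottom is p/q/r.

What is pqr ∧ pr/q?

pr/q

The meet (common refinement) of pqr and pr/q intersects blocks pairwise, giving pr/q.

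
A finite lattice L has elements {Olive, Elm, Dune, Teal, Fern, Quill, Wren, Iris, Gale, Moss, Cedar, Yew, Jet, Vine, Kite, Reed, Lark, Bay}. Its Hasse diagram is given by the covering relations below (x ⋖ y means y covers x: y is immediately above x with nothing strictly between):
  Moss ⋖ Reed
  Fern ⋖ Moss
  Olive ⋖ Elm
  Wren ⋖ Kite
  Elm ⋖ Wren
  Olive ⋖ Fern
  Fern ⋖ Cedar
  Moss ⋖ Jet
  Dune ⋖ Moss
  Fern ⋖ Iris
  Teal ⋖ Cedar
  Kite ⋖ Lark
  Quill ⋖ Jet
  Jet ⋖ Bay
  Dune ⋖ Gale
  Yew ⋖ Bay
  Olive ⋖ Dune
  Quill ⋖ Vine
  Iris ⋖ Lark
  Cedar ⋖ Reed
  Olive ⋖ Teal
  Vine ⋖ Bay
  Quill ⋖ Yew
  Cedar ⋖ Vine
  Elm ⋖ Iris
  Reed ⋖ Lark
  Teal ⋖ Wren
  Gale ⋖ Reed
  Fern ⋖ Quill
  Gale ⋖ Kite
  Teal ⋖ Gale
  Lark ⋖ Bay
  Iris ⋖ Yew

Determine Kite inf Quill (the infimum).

Olive

Common lower bounds of {Kite, Quill}: Olive.
The greatest among these is Olive.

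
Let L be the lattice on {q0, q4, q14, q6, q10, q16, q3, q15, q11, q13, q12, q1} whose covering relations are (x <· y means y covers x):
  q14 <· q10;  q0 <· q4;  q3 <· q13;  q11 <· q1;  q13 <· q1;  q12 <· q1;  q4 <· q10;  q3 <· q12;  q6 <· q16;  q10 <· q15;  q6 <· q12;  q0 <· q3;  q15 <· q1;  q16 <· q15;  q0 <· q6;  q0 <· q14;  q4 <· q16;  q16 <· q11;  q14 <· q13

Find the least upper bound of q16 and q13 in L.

q1

Common upper bounds of {q16, q13}: q1.
The least among these is q1.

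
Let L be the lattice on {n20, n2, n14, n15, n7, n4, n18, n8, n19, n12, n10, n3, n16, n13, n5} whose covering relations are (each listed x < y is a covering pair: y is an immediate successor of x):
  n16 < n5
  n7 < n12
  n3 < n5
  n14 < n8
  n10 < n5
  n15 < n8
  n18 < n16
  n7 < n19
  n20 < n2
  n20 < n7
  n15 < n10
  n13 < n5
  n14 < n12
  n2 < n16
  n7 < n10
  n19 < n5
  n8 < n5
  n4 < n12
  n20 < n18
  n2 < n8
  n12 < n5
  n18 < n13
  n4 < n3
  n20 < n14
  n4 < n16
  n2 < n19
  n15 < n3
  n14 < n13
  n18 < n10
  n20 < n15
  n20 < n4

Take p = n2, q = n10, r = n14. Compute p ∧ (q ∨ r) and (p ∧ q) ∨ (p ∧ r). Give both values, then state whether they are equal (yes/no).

n2; n20; no

q ∨ r = n5, so p ∧ (q ∨ r) = n2 ∧ n5 = n2.
p ∧ q = n20 and p ∧ r = n20, so (p ∧ q) ∨ (p ∧ r) = n20 ∨ n20 = n20.
Equal: no.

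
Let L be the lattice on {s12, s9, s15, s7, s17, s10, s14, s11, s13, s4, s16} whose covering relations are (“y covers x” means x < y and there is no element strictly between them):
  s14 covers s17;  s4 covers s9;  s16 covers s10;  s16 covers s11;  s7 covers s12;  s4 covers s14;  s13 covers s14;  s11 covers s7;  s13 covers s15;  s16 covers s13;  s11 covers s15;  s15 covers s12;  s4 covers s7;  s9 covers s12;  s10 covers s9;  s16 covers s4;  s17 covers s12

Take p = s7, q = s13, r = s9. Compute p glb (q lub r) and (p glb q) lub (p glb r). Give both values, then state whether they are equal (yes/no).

q lub r = s16, so p glb (q lub r) = s7 glb s16 = s7.
p glb q = s12 and p glb r = s12, so (p glb q) lub (p glb r) = s12 lub s12 = s12.
Equal: no.

s7; s12; no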